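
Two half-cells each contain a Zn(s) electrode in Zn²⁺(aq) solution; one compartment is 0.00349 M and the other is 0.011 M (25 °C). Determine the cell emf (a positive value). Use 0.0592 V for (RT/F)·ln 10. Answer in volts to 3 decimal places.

0.015 V

For a concentration cell E°cell = 0, since both electrodes use the same couple.
The compartment with the higher Zn²⁺(aq) concentration (0.011 M) acts as the cathode; ions are reduced there and produced at the dilute (0.00349 M) anode.
With n = 2, Ecell = −(0.0592/2)·log([dilute]/[conc]) = −(0.0592/2)·log(0.00349/0.011) = +0.015 V.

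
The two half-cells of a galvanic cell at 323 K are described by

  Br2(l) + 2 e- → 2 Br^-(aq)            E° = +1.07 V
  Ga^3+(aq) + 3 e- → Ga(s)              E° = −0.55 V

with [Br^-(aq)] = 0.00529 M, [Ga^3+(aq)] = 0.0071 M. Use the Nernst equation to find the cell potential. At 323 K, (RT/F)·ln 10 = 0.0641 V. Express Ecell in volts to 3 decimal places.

Since E°(Br₂/Br⁻) > E°(Ga³⁺/Ga), Br₂/Br⁻ serves as the cathode.
The standard potential is +1.07 − (−0.55) = +1.62 V and the balanced reaction transfers n = 6 electrons.
For the overall reaction 3 Br2(l) + 2 Ga(s) → 6 Br^-(aq) + 2 Ga^3+(aq), Q = [Br^-(aq)]^6·[Ga^3+(aq)]^2 = 1.1×10^−18, giving log Q = −17.957.
By the Nernst equation, E = +1.62 − (0.0641/6)·(−17.957) = +1.812 V.

+1.812 V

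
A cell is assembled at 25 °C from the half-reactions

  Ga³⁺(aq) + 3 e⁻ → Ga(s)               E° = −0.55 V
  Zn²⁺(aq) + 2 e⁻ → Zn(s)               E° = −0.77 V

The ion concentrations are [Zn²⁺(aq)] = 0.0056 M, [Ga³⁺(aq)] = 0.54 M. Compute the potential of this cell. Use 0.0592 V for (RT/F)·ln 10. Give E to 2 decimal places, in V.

Since E°(Ga³⁺/Ga) > E°(Zn²⁺/Zn), Ga³⁺/Ga serves as the cathode.
E°cell = E°cat − E°an = −0.55 − (−0.77) = +0.22 V; n = 6.
For the overall reaction 2 Ga³⁺(aq) + 3 Zn(s) → 2 Ga(s) + 3 Zn²⁺(aq), Q = [Zn²⁺(aq)]^3 / [Ga³⁺(aq)]^2 = 6.02×10^−7, giving log Q = −6.220.
E = E° − (0.0592/n)·log Q = +0.22 − (0.0592/6)(−6.220) = +0.28 V.

+0.28 V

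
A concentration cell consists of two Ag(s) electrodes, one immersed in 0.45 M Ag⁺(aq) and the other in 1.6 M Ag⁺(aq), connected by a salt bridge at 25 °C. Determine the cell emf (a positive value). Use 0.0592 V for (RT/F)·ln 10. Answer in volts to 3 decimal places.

For a concentration cell E°cell = 0, since both electrodes use the same couple.
The compartment with the higher Ag⁺(aq) concentration (1.6 M) acts as the cathode; ions are reduced there and produced at the dilute (0.45 M) anode.
With n = 1, Ecell = −(0.0592/1)·log([dilute]/[conc]) = −(0.0592/1)·log(0.45/1.6) = +0.033 V.

0.033 V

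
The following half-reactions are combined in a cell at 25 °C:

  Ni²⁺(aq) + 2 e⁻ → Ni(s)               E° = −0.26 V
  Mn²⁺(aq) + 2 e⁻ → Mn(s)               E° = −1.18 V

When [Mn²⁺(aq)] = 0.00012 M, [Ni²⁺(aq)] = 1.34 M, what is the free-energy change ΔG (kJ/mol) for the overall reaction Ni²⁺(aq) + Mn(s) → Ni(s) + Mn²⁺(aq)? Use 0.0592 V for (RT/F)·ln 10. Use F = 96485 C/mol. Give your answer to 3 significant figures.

The standard cell potential is −0.26 − (−1.18) = +0.92 V, with n = 2 electrons in the balanced equation.
The reaction quotient is [Mn²⁺(aq)] / [Ni²⁺(aq)] = 8.96×10^−5; by Nernst, E = +0.92 − (0.0592/2)(−4.048) = +1.0398 V.
ΔG = −nFE = −(2)(96485)(+1.0398) J/mol = −201 kJ/mol.

−201 kJ/mol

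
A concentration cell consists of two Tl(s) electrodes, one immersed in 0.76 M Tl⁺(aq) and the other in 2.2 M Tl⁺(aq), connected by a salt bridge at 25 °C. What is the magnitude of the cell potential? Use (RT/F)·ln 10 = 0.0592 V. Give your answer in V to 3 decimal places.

For a concentration cell E°cell = 0, since both electrodes use the same couple.
The compartment with the higher Tl⁺(aq) concentration (2.2 M) acts as the cathode; ions are reduced there and produced at the dilute (0.76 M) anode.
With n = 1, Ecell = −(0.0592/1)·log([dilute]/[conc]) = −(0.0592/1)·log(0.76/2.2) = +0.027 V.

0.027 V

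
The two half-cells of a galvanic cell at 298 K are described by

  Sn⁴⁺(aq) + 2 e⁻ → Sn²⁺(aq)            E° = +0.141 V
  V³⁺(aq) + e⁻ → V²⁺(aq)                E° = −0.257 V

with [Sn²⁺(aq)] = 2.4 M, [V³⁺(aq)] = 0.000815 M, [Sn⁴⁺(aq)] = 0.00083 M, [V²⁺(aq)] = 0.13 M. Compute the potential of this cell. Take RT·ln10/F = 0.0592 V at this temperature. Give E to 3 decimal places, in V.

The Sn⁴⁺/Sn²⁺ couple has the more positive E°, so it is the cathode; V³⁺/V²⁺ is the anode.
E°cell = E°cat − E°an = +0.141 − (−0.257) = +0.398 V; n = 2.
For the overall reaction Sn⁴⁺(aq) + 2 V²⁺(aq) → Sn²⁺(aq) + 2 V³⁺(aq), Q = ([Sn²⁺(aq)]·[V³⁺(aq)]^2) / ([Sn⁴⁺(aq)]·[V²⁺(aq)]^2) = 0.114, giving log Q = −0.944.
Applying E = E° − (RT ln10/nF)·log Q gives +0.398 − (0.0592/2)(−0.944) = +0.426 V.

+0.426 V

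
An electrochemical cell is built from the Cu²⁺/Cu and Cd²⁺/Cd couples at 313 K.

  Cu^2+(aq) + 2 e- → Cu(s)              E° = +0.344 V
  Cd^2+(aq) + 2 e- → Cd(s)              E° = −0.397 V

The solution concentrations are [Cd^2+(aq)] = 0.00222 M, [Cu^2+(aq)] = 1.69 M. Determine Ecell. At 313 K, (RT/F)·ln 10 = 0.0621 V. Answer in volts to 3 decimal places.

Cu²⁺/Cu is reduced (cathode, E° = +0.344 V) and Cd²⁺/Cd is oxidized (anode).
The standard potential is +0.344 − (−0.397) = +0.741 V and the balanced reaction transfers n = 2 electrons.
Balancing gives Cu^2+(aq) + Cd(s) → Cu(s) + Cd^2+(aq); hence Q = [Cd^2+(aq)] / [Cu^2+(aq)] = 0.00131 (log Q = −2.882).
E = E° − (0.0621/n)·log Q = +0.741 − (0.0621/2)(−2.882) = +0.830 V.

+0.830 V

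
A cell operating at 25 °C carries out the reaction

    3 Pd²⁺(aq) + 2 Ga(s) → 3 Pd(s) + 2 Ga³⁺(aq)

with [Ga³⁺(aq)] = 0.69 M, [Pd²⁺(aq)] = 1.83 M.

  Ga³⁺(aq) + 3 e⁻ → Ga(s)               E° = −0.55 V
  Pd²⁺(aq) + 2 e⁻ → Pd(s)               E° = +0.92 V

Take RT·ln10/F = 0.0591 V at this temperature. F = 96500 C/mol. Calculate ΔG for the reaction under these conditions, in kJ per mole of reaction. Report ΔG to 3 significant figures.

−857 kJ/mol

The standard cell potential is +0.92 − (−0.55) = +1.47 V, with n = 6 electrons in the balanced equation.
Here Q = [Ga³⁺(aq)]^2 / [Pd²⁺(aq)]^3 = 0.0777 (log Q = −1.110), giving E = +1.47 − (0.0591/6)·(−1.110) = +1.4809 V.
ΔG = −nFE = −(6)(96500)(+1.4809) J/mol = −857 kJ/mol.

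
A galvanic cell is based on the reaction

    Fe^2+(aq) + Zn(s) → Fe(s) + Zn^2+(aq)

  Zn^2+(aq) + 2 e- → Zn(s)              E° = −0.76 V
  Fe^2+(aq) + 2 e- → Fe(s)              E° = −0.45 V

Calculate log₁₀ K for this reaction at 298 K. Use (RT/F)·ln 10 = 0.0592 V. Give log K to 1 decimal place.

log K = 10.5

The Fe²⁺/Fe couple is reduced (cathode); E°cell = −0.45 − (−0.76) = +0.31 V with n = 2.
At equilibrium E = 0, so log K = nE°cell / 0.0592 = (2)(+0.31) / 0.0592 = 10.5.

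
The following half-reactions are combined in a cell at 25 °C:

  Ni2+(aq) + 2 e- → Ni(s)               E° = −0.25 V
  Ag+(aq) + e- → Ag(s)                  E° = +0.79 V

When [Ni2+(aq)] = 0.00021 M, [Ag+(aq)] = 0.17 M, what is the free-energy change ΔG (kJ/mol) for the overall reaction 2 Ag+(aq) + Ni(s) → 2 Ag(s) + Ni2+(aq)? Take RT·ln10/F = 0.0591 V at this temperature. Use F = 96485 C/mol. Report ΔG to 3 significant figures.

−213 kJ/mol

E°cell = +0.79 − (−0.25) = +1.04 V; the balanced reaction transfers n = 2 electrons.
Here Q = [Ni2+(aq)] / [Ag+(aq)]^2 = 0.00727 (log Q = −2.139), giving E = +1.04 − (0.0591/2)·(−2.139) = +1.1032 V.
Then ΔG = −nFE = −2 × 96485 × +1.1032 J/mol = −213 kJ/mol.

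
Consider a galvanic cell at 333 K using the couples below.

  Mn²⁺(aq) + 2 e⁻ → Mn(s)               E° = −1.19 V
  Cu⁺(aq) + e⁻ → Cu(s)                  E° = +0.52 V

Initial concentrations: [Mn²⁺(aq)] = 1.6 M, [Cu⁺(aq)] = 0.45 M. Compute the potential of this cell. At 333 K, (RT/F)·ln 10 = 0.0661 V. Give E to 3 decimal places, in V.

+1.680 V

Cu⁺/Cu is reduced (cathode, E° = +0.52 V) and Mn²⁺/Mn is oxidized (anode).
The standard potential is +0.52 − (−1.19) = +1.71 V and the balanced reaction transfers n = 2 electrons.
The balanced reaction is 2 Cu⁺(aq) + Mn(s) → 2 Cu(s) + Mn²⁺(aq), so Q = [Mn²⁺(aq)] / [Cu⁺(aq)]^2 = 7.9 and log Q = 0.898.
E = E° − (0.0661/n)·log Q = +1.71 − (0.0661/2)(0.898) = +1.680 V.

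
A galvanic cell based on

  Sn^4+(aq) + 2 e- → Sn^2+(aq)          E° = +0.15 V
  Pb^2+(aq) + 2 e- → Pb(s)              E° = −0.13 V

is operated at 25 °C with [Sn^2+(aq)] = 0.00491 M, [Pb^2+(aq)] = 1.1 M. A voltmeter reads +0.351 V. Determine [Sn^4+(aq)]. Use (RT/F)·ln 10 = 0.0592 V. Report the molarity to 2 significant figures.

1.4 M

The Sn⁴⁺/Sn²⁺ couple has the larger reduction potential, so it is the cathode: E°cell = +0.15 − (−0.13) = +0.28 V and n = 2.
Since E = E° − (0.0592/n)·log Q, log Q = n(E° − E)/0.0592 = −2.399.
The balanced reaction is Sn^4+(aq) + Pb(s) → Sn^2+(aq) + Pb^2+(aq), so Q = ([Sn^2+(aq)]·[Pb^2+(aq)]) / [Sn^4+(aq)].
Solving for the unknown gives log [Sn^4+(aq)] = 0.131, so [Sn^4+(aq)] ≈ 1.4 M.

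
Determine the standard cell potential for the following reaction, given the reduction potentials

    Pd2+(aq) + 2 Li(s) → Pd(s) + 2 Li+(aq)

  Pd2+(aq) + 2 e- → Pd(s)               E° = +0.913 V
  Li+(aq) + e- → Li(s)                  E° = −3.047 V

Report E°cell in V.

+3.960 V

Pd2+(aq) gains electrons, so the Pd²⁺/Pd couple is the cathode; the Li⁺/Li couple is the anode.
E°cell = E°(cathode) − E°(anode) = +0.913 − (−3.047) = +3.960 V.
The positive value indicates the reaction is spontaneous as written.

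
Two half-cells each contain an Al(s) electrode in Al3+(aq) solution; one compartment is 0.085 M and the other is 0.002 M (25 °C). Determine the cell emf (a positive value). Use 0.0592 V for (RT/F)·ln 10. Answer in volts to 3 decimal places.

For a concentration cell E°cell = 0, since both electrodes use the same couple.
The compartment with the higher Al3+(aq) concentration (0.085 M) acts as the cathode; ions are reduced there and produced at the dilute (0.002 M) anode.
With n = 3, Ecell = −(0.0592/3)·log([dilute]/[conc]) = −(0.0592/3)·log(0.002/0.085) = +0.032 V.

0.032 V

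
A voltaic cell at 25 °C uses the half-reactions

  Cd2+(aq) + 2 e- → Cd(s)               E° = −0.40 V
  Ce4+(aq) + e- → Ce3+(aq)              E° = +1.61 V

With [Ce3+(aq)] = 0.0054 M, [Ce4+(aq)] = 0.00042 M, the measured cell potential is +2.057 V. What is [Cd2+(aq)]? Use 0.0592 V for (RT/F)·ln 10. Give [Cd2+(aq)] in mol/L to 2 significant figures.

0.00016 M

With Ce⁴⁺/Ce³⁺ at the cathode and Cd²⁺/Cd at the anode, E°cell = +1.61 − (−0.40) = +2.01 V (n = 2).
Since E = E° − (0.0592/n)·log Q, log Q = n(E° − E)/0.0592 = −1.588.
For 2 Ce4+(aq) + Cd(s) → 2 Ce3+(aq) + Cd2+(aq), the reaction quotient is Q = ([Ce3+(aq)]^2·[Cd2+(aq)]) / [Ce4+(aq)]^2.
Substituting the known concentrations and solving, log [Cd2+(aq)] = −3.806 and [Cd2+(aq)] = 0.00016 M.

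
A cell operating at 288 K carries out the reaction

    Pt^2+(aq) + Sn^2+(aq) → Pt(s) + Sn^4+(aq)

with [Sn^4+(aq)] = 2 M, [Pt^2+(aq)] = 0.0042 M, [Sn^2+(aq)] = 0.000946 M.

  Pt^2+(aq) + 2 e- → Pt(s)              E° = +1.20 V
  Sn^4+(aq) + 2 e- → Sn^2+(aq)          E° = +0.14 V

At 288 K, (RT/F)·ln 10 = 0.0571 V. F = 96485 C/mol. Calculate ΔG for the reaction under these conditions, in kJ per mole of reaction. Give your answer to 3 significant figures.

−173 kJ/mol

The standard cell potential is +1.20 − (+0.14) = +1.06 V, with n = 2 electrons in the balanced equation.
Here Q = [Sn^4+(aq)] / ([Pt^2+(aq)]·[Sn^2+(aq)]) = 5.03×10^5 (log Q = 5.702), giving E = +1.06 − (0.0571/2)·(5.702) = +0.8972 V.
ΔG = −nFE = −(2)(96485)(+0.8972) J/mol = −173 kJ/mol.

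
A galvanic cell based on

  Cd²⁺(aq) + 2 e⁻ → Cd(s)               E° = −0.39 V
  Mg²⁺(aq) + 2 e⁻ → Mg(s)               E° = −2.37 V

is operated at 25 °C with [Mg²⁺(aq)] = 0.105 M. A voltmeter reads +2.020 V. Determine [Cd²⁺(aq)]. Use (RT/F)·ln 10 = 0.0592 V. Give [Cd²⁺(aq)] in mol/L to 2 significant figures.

2.4 M

With Cd²⁺/Cd at the cathode and Mg²⁺/Mg at the anode, E°cell = −0.39 − (−2.37) = +1.98 V (n = 2).
Since E = E° − (0.0592/n)·log Q, log Q = n(E° − E)/0.0592 = −1.351.
The balanced reaction is Cd²⁺(aq) + Mg(s) → Cd(s) + Mg²⁺(aq), so Q = [Mg²⁺(aq)] / [Cd²⁺(aq)].
Substituting the known concentrations and solving, log [Cd²⁺(aq)] = 0.372 and [Cd²⁺(aq)] = 2.4 M.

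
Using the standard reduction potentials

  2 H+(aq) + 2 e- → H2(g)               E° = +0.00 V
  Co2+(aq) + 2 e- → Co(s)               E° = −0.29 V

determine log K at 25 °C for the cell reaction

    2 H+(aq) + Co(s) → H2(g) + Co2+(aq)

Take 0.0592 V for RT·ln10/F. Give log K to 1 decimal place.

log K = 9.8

The 2H⁺/H₂ couple is reduced (cathode); E°cell = +0.00 − (−0.29) = +0.29 V with n = 2.
At equilibrium E = 0, so log K = nE°cell / 0.0592 = (2)(+0.29) / 0.0592 = 9.8.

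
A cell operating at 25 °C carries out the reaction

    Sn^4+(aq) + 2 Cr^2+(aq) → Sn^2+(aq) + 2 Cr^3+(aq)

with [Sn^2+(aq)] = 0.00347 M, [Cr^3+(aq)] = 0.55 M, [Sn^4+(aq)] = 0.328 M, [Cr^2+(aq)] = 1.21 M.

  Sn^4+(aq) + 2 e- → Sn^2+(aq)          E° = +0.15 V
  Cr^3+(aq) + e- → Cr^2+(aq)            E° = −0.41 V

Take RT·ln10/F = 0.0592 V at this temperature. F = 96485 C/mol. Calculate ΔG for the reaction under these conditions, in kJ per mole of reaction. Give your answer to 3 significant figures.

The standard cell potential is +0.15 − (−0.41) = +0.56 V, with n = 2 electrons in the balanced equation.
Q = ([Sn^2+(aq)]·[Cr^3+(aq)]^2) / ([Sn^4+(aq)]·[Cr^2+(aq)]^2) = 0.00219, so log Q = −2.660 and E = +0.56 − (0.0592/2)(−2.660) = +0.6387 V.
Then ΔG = −nFE = −2 × 96485 × +0.6387 J/mol = −123 kJ/mol.

−123 kJ/mol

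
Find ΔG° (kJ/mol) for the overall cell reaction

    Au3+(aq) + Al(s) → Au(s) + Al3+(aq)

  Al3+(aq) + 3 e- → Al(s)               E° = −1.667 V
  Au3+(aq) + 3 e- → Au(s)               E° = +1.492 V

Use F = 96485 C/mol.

In the reaction as written Au3+(aq) is reduced, so the Au³⁺/Au couple is the cathode and Al³⁺/Al is the anode.
E°cell = +1.492 − (−1.667) = +3.159 V; balancing electrons gives n = 3.
ΔG° = −nFE°cell = −(3)(96485)(+3.159) J/mol = −914 kJ/mol.

−914 kJ/mol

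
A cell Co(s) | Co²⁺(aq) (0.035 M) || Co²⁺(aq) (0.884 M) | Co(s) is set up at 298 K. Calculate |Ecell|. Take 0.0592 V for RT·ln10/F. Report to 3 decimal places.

0.042 V

For a concentration cell E°cell = 0, since both electrodes use the same couple.
The compartment with the higher Co²⁺(aq) concentration (0.884 M) acts as the cathode; ions are reduced there and produced at the dilute (0.035 M) anode.
With n = 2, Ecell = −(0.0592/2)·log([dilute]/[conc]) = −(0.0592/2)·log(0.035/0.884) = +0.042 V.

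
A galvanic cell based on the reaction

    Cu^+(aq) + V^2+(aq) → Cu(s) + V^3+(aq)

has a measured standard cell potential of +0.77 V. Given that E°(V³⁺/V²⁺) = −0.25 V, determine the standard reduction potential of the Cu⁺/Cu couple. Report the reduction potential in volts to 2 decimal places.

+0.52 V

In the reaction as written the Cu⁺/Cu couple is reduced (cathode) and V³⁺/V²⁺ is oxidized (anode), so E°cell = E°(Cu⁺/Cu) − E°(V³⁺/V²⁺).
E°(Cu⁺/Cu) = E°cell + E°(anode) = +0.77 + (−0.25) = +0.52 V.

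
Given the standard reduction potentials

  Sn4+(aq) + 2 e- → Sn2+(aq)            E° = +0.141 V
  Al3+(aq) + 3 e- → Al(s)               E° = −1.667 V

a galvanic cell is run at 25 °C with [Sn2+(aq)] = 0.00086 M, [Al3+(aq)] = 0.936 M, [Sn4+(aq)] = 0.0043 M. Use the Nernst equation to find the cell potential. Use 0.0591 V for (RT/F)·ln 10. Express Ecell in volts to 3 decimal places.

The Sn⁴⁺/Sn²⁺ couple has the more positive E°, so it is the cathode; Al³⁺/Al is the anode.
The standard potential is +0.141 − (−1.667) = +1.808 V and the balanced reaction transfers n = 6 electrons.
Balancing gives 3 Sn4+(aq) + 2 Al(s) → 3 Sn2+(aq) + 2 Al3+(aq); hence Q = ([Sn2+(aq)]^3·[Al3+(aq)]^2) / [Sn4+(aq)]^3 = 0.00701 (log Q = −2.154).
Applying E = E° − (RT ln10/nF)·log Q gives +1.808 − (0.0591/6)(−2.154) = +1.829 V.

+1.829 V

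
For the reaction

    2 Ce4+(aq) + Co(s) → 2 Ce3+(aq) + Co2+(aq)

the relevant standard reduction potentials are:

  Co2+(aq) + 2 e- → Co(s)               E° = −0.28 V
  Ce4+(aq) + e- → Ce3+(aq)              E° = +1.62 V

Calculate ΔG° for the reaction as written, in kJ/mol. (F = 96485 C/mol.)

In the reaction as written Ce4+(aq) is reduced, so the Ce⁴⁺/Ce³⁺ couple is the cathode and Co²⁺/Co is the anode.
E°cell = +1.62 − (−0.28) = +1.90 V; balancing electrons gives n = 2.
ΔG° = −nFE°cell = −(2)(96485)(+1.90) J/mol = −367 kJ/mol.

−367 kJ/mol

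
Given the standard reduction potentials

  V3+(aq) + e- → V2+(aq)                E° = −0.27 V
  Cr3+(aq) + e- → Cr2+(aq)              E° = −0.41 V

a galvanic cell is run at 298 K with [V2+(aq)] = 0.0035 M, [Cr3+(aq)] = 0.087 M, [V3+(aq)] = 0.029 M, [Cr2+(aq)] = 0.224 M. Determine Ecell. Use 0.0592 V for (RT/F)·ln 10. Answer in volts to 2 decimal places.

+0.22 V

Since E°(V³⁺/V²⁺) > E°(Cr³⁺/Cr²⁺), V³⁺/V²⁺ serves as the cathode.
The standard potential is −0.27 − (−0.41) = +0.14 V and the balanced reaction transfers n = 1 electron.
The balanced reaction is V3+(aq) + Cr2+(aq) → V2+(aq) + Cr3+(aq), so Q = ([V2+(aq)]·[Cr3+(aq)]) / ([V3+(aq)]·[Cr2+(aq)]) = 0.0469 and log Q = −1.329.
Applying E = E° − (RT ln10/nF)·log Q gives +0.14 − (0.0592/1)(−1.329) = +0.22 V.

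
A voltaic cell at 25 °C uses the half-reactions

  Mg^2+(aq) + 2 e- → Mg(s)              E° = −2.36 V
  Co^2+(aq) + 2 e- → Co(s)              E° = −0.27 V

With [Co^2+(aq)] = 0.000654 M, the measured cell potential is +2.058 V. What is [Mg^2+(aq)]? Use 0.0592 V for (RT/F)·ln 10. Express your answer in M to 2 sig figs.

0.0079 M

With Co²⁺/Co at the cathode and Mg²⁺/Mg at the anode, E°cell = −0.27 − (−2.36) = +2.09 V (n = 2).
From the Nernst equation, log Q = n(E° − E)/0.0592 = 2·(+2.09 − (+2.058))/0.0592 = 1.081.
The balanced reaction is Co^2+(aq) + Mg(s) → Co(s) + Mg^2+(aq), so Q = [Mg^2+(aq)] / [Co^2+(aq)].
Substituting the known concentrations and solving, log [Mg^2+(aq)] = −2.103 and [Mg^2+(aq)] = 0.0079 M.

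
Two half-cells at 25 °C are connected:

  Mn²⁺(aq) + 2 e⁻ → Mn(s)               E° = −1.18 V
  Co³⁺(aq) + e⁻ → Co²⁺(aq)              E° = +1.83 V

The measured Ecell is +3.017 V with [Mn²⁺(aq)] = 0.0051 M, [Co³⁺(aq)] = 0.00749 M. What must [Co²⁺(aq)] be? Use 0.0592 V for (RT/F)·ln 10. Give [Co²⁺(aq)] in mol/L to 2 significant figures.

The Co³⁺/Co²⁺ couple has the larger reduction potential, so it is the cathode: E°cell = +1.83 − (−1.18) = +3.01 V and n = 2.
From the Nernst equation, log Q = n(E° − E)/0.0592 = 2·(+3.01 − (+3.017))/0.0592 = −0.236.
For 2 Co³⁺(aq) + Mn(s) → 2 Co²⁺(aq) + Mn²⁺(aq), the reaction quotient is Q = ([Co²⁺(aq)]^2·[Mn²⁺(aq)]) / [Co³⁺(aq)]^2.
Substituting the known concentrations and solving, log [Co²⁺(aq)] = −1.097 and [Co²⁺(aq)] = 0.080 M.

0.080 M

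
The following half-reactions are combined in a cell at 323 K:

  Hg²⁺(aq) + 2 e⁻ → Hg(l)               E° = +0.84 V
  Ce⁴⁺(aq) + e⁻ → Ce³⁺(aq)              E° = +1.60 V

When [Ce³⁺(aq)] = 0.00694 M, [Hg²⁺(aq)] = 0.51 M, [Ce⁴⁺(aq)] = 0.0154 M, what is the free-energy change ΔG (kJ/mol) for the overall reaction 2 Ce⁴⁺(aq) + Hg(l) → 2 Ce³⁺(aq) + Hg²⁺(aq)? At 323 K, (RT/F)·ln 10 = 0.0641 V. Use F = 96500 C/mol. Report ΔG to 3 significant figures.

−153 kJ/mol

With Ce⁴⁺/Ce³⁺ reduced at the cathode, E°cell = +1.60 − (+0.84) = +0.76 V and n = 2.
The reaction quotient is ([Ce³⁺(aq)]^2·[Hg²⁺(aq)]) / [Ce⁴⁺(aq)]^2 = 0.104; by Nernst, E = +0.76 − (0.0641/2)(−0.985) = +0.7916 V.
ΔG = −nFE = −(2)(96500)(+0.7916) J/mol = −153 kJ/mol.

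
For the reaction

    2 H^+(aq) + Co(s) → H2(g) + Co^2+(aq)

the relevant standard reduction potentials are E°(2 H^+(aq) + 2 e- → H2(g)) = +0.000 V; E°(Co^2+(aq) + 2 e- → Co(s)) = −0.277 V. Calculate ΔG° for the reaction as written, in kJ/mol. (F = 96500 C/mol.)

In the reaction as written H^+(aq) is reduced, so the 2H⁺/H₂ couple is the cathode and Co²⁺/Co is the anode.
E°cell = +0.000 − (−0.277) = +0.277 V; balancing electrons gives n = 2.
ΔG° = −nFE°cell = −(2)(96500)(+0.277) J/mol = −53.5 kJ/mol.

−53.5 kJ/mol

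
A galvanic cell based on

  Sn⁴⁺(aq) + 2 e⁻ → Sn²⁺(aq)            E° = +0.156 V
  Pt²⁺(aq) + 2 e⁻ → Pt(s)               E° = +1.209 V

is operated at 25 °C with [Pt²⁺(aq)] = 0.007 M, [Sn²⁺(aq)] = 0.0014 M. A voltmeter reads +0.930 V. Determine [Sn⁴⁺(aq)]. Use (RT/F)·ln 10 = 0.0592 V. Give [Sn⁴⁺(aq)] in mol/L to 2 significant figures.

With Pt²⁺/Pt at the cathode and Sn⁴⁺/Sn²⁺ at the anode, E°cell = +1.209 − (+0.156) = +1.053 V (n = 2).
Since E = E° − (0.0592/n)·log Q, log Q = n(E° − E)/0.0592 = 4.155.
Balancing electrons gives Pt²⁺(aq) + Sn²⁺(aq) → Pt(s) + Sn⁴⁺(aq); thus Q = [Sn⁴⁺(aq)] / ([Pt²⁺(aq)]·[Sn²⁺(aq)]).
Substituting the known concentrations and solving, log [Sn⁴⁺(aq)] = −0.854 and [Sn⁴⁺(aq)] = 0.14 M.

0.14 M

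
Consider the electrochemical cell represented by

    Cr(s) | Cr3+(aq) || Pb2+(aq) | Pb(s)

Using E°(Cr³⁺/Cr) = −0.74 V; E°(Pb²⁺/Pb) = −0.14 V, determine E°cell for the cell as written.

+0.60 V

By convention the left-hand electrode in cell notation is the anode (oxidation) and the right-hand electrode is the cathode (reduction).
E°cell = E°(right) − E°(left) = −0.14 − (−0.74) = +0.60 V.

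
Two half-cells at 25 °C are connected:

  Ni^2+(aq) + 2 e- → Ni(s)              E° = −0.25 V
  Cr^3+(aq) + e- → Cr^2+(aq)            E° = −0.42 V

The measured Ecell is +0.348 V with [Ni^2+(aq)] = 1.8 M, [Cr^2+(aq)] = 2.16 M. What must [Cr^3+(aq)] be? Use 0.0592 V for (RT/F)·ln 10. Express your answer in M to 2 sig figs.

The Ni²⁺/Ni couple has the larger reduction potential, so it is the cathode: E°cell = −0.25 − (−0.42) = +0.17 V and n = 2.
From the Nernst equation, log Q = n(E° − E)/0.0592 = 2·(+0.17 − (+0.348))/0.0592 = −6.014.
The balanced reaction is Ni^2+(aq) + 2 Cr^2+(aq) → Ni(s) + 2 Cr^3+(aq), so Q = [Cr^3+(aq)]^2 / ([Ni^2+(aq)]·[Cr^2+(aq)]^2).
Solving for the unknown gives log [Cr^3+(aq)] = −2.545, so [Cr^3+(aq)] ≈ 0.0029 M.

0.0029 M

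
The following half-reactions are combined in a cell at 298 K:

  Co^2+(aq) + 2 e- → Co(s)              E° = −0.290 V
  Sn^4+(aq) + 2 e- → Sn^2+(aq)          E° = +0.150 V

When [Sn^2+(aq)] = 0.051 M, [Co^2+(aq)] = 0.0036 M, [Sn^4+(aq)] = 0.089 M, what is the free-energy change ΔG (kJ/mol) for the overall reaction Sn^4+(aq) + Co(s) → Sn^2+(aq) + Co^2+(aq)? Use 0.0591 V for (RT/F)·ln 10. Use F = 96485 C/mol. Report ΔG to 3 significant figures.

The standard cell potential is +0.150 − (−0.290) = +0.440 V, with n = 2 electrons in the balanced equation.
Q = ([Sn^2+(aq)]·[Co^2+(aq)]) / [Sn^4+(aq)] = 0.00206, so log Q = −2.686 and E = +0.440 − (0.0591/2)(−2.686) = +0.5194 V.
ΔG = −nFE = −(2)(96485)(+0.5194) J/mol = −100 kJ/mol.

−100 kJ/mol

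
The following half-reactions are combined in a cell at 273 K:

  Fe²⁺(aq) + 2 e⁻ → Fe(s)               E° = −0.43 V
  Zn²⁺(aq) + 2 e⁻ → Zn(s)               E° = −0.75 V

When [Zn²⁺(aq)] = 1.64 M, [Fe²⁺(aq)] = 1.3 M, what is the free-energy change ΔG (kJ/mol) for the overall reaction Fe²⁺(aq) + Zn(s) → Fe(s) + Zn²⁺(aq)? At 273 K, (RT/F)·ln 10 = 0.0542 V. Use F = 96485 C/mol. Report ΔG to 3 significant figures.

With Fe²⁺/Fe reduced at the cathode, E°cell = −0.43 − (−0.75) = +0.32 V and n = 2.
Q = [Zn²⁺(aq)] / [Fe²⁺(aq)] = 1.26, so log Q = 0.101 and E = +0.32 − (0.0542/2)(0.101) = +0.3173 V.
Then ΔG = −nFE = −2 × 96485 × +0.3173 J/mol = −61.2 kJ/mol.

−61.2 kJ/mol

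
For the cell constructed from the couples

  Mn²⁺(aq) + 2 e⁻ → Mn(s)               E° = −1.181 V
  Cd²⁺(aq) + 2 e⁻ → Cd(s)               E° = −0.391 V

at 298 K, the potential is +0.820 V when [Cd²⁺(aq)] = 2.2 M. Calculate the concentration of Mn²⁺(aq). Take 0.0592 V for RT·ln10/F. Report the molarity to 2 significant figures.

The Cd²⁺/Cd couple has the larger reduction potential, so it is the cathode: E°cell = −0.391 − (−1.181) = +0.790 V and n = 2.
From the Nernst equation, log Q = n(E° − E)/0.0592 = 2·(+0.790 − (+0.820))/0.0592 = −1.014.
The balanced reaction is Cd²⁺(aq) + Mn(s) → Cd(s) + Mn²⁺(aq), so Q = [Mn²⁺(aq)] / [Cd²⁺(aq)].
Isolating [Mn²⁺(aq)] in Q = 10^{−1.014} yields log [Mn²⁺(aq)] = −0.672, i.e. 0.21 M.

0.21 M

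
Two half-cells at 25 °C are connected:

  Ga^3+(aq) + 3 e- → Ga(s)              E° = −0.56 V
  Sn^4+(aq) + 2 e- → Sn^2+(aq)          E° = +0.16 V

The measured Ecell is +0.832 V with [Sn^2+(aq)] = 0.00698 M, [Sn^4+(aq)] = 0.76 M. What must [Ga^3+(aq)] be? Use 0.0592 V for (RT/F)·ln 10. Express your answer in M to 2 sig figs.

The Sn⁴⁺/Sn²⁺ couple has the larger reduction potential, so it is the cathode: E°cell = +0.16 − (−0.56) = +0.72 V and n = 6.
Rearranging E = E° − (0.0592/n)·log Q gives log Q = 6(+0.72 − (+0.832))/0.0592 = −11.351.
Balancing electrons gives 3 Sn^4+(aq) + 2 Ga(s) → 3 Sn^2+(aq) + 2 Ga^3+(aq); thus Q = ([Sn^2+(aq)]^3·[Ga^3+(aq)]^2) / [Sn^4+(aq)]^3.
Solving for the unknown gives log [Ga^3+(aq)] = −2.620, so [Ga^3+(aq)] ≈ 0.0024 M.

0.0024 M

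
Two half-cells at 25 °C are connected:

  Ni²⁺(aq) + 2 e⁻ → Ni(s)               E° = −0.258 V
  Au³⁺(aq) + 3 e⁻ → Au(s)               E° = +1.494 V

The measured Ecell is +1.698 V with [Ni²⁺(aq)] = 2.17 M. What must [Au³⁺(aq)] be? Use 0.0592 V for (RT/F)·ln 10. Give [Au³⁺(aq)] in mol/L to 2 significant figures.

Au³⁺/Au is the cathode (higher E°); E°cell = +1.494 − (−0.258) = +1.752 V with n = 6.
From the Nernst equation, log Q = n(E° − E)/0.0592 = 6·(+1.752 − (+1.698))/0.0592 = 5.473.
Balancing electrons gives 2 Au³⁺(aq) + 3 Ni(s) → 2 Au(s) + 3 Ni²⁺(aq); thus Q = [Ni²⁺(aq)]^3 / [Au³⁺(aq)]^2.
Solving for the unknown gives log [Au³⁺(aq)] = −2.232, so [Au³⁺(aq)] ≈ 0.0059 M.

0.0059 M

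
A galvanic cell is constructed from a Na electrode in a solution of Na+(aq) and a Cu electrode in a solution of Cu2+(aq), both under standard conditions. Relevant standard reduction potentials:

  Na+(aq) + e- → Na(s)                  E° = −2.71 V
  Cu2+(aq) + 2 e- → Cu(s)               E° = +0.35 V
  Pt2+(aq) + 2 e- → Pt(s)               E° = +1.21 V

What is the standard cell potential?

+3.06 V

Of the two couples in this cell, the one with the more positive reduction potential is reduced at the cathode: here that is Cu²⁺/Cu (+0.35 V); Na⁺/Na (−2.71 V) is the anode.
E°cell = E°(cathode) − E°(anode) = +0.35 − (−2.71) = +3.06 V.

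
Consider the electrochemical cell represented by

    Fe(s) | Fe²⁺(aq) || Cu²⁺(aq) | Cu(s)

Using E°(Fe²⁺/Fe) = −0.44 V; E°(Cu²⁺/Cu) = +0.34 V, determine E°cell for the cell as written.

+0.78 V

By convention the left-hand electrode in cell notation is the anode (oxidation) and the right-hand electrode is the cathode (reduction).
E°cell = E°(right) − E°(left) = +0.34 − (−0.44) = +0.78 V.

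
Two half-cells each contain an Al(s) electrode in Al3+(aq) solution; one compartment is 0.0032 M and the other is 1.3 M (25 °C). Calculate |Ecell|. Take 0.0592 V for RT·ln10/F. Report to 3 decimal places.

For a concentration cell E°cell = 0, since both electrodes use the same couple.
The compartment with the higher Al3+(aq) concentration (1.3 M) acts as the cathode; ions are reduced there and produced at the dilute (0.0032 M) anode.
With n = 3, Ecell = −(0.0592/3)·log([dilute]/[conc]) = −(0.0592/3)·log(0.0032/1.3) = +0.051 V.

0.051 V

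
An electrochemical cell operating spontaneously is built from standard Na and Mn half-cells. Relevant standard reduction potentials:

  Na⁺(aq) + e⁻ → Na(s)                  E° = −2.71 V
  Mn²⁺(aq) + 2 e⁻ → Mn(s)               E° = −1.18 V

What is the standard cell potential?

+1.53 V

Of the two couples in this cell, the one with the more positive reduction potential is reduced at the cathode: here that is Mn²⁺/Mn (−1.18 V); Na⁺/Na (−2.71 V) is the anode.
E°cell = E°(cathode) − E°(anode) = −1.18 − (−2.71) = +1.53 V.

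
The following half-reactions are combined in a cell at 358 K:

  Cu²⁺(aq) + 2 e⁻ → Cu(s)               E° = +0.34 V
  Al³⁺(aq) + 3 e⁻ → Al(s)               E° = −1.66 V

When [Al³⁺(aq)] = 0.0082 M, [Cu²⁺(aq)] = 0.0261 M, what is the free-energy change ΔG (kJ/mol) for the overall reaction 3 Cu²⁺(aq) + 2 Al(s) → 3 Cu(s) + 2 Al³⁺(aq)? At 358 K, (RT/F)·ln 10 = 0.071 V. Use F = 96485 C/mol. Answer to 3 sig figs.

E°cell = +0.34 − (−1.66) = +2.00 V; the balanced reaction transfers n = 6 electrons.
Here Q = [Al³⁺(aq)]^2 / [Cu²⁺(aq)]^3 = 3.78 (log Q = 0.578), giving E = +2.00 − (0.071/6)·(0.578) = +1.9932 V.
Then ΔG = −nFE = −6 × 96485 × +1.9932 J/mol = −1150 kJ/mol.

−1150 kJ/mol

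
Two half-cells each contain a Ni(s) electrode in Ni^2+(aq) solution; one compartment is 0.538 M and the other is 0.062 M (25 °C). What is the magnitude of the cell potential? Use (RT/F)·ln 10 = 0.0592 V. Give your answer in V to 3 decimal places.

0.028 V

For a concentration cell E°cell = 0, since both electrodes use the same couple.
The compartment with the higher Ni^2+(aq) concentration (0.538 M) acts as the cathode; ions are reduced there and produced at the dilute (0.062 M) anode.
With n = 2, Ecell = −(0.0592/2)·log([dilute]/[conc]) = −(0.0592/2)·log(0.062/0.538) = +0.028 V.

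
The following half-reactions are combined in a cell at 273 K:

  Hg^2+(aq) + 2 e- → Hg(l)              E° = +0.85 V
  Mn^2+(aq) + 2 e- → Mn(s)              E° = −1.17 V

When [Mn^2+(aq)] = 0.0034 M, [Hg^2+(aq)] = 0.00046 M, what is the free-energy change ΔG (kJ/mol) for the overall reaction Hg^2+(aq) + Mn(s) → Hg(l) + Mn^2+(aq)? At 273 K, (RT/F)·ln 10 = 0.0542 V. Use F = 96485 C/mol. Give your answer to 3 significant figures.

−385 kJ/mol

With Hg²⁺/Hg reduced at the cathode, E°cell = +0.85 − (−1.17) = +2.02 V and n = 2.
Here Q = [Mn^2+(aq)] / [Hg^2+(aq)] = 7.39 (log Q = 0.869), giving E = +2.02 − (0.0542/2)·(0.869) = +1.9965 V.
Then ΔG = −nFE = −2 × 96485 × +1.9965 J/mol = −385 kJ/mol.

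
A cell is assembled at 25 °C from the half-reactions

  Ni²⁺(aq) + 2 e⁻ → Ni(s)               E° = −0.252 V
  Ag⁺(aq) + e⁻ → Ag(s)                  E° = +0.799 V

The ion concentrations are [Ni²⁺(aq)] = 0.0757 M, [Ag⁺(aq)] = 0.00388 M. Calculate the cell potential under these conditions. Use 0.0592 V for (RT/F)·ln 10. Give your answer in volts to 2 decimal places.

+0.94 V

Ag⁺/Ag is reduced (cathode, E° = +0.799 V) and Ni²⁺/Ni is oxidized (anode).
E°cell = +0.799 − (−0.252) = +1.051 V, with n = 2 electrons transferred.
For the overall reaction 2 Ag⁺(aq) + Ni(s) → 2 Ag(s) + Ni²⁺(aq), Q = [Ni²⁺(aq)] / [Ag⁺(aq)]^2 = 5.03×10^3, giving log Q = 3.701.
Applying E = E° − (RT ln10/nF)·log Q gives +1.051 − (0.0592/2)(3.701) = +0.94 V.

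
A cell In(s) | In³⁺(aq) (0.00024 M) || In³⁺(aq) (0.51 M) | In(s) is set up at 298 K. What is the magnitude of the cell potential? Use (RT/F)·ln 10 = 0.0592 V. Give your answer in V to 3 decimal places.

0.066 V

For a concentration cell E°cell = 0, since both electrodes use the same couple.
The compartment with the higher In³⁺(aq) concentration (0.51 M) acts as the cathode; ions are reduced there and produced at the dilute (0.00024 M) anode.
With n = 3, Ecell = −(0.0592/3)·log([dilute]/[conc]) = −(0.0592/3)·log(0.00024/0.51) = +0.066 V.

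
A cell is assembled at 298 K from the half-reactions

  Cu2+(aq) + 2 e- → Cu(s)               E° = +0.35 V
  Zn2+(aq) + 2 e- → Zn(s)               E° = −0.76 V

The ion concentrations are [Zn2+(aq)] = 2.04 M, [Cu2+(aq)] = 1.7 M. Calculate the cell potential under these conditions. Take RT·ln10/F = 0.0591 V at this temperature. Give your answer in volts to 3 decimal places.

Since E°(Cu²⁺/Cu) > E°(Zn²⁺/Zn), Cu²⁺/Cu serves as the cathode.
E°cell = E°cat − E°an = +0.35 − (−0.76) = +1.11 V; n = 2.
Balancing gives Cu2+(aq) + Zn(s) → Cu(s) + Zn2+(aq); hence Q = [Zn2+(aq)] / [Cu2+(aq)] = 1.2 (log Q = 0.079).
Applying E = E° − (RT ln10/nF)·log Q gives +1.11 − (0.0591/2)(0.079) = +1.108 V.

+1.108 V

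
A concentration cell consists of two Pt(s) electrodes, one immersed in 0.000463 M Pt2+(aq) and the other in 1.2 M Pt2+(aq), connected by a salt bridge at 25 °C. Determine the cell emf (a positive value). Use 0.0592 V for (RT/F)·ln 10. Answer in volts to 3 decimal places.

0.101 V

For a concentration cell E°cell = 0, since both electrodes use the same couple.
The compartment with the higher Pt2+(aq) concentration (1.2 M) acts as the cathode; ions are reduced there and produced at the dilute (0.000463 M) anode.
With n = 2, Ecell = −(0.0592/2)·log([dilute]/[conc]) = −(0.0592/2)·log(0.000463/1.2) = +0.101 V.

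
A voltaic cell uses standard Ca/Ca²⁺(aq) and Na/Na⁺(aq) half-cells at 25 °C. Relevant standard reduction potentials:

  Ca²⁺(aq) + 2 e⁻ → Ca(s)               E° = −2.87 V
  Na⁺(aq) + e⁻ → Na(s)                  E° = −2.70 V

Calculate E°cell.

+0.17 V

Of the two couples in this cell, the one with the more positive reduction potential is reduced at the cathode: here that is Na⁺/Na (−2.70 V); Ca²⁺/Ca (−2.87 V) is the anode.
E°cell = E°(cathode) − E°(anode) = −2.70 − (−2.87) = +0.17 V.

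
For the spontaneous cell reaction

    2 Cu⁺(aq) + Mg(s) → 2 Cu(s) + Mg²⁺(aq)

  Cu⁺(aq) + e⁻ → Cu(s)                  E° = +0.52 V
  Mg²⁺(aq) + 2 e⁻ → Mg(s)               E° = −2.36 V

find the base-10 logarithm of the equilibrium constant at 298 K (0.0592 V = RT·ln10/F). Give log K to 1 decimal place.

The Cu⁺/Cu couple is reduced (cathode); E°cell = +0.52 − (−2.36) = +2.88 V with n = 2.
At equilibrium E = 0, so log K = nE°cell / 0.0592 = (2)(+2.88) / 0.0592 = 97.3.

log K = 97.3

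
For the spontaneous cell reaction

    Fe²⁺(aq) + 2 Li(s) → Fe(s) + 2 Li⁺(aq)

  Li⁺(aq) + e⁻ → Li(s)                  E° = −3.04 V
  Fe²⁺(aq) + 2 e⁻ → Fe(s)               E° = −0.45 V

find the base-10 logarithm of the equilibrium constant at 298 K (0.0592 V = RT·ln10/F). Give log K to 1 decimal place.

The Fe²⁺/Fe couple is reduced (cathode); E°cell = −0.45 − (−3.04) = +2.59 V with n = 2.
At equilibrium E = 0, so log K = nE°cell / 0.0592 = (2)(+2.59) / 0.0592 = 87.5.

log K = 87.5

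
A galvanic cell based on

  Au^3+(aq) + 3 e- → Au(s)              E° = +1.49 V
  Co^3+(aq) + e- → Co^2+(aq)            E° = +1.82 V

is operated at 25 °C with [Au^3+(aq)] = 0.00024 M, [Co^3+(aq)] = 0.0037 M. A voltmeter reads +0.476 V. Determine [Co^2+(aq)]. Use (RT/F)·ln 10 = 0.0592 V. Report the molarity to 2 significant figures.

0.00020 M

Co³⁺/Co²⁺ is the cathode (higher E°); E°cell = +1.82 − (+1.49) = +0.33 V with n = 3.
From the Nernst equation, log Q = n(E° − E)/0.0592 = 3·(+0.33 − (+0.476))/0.0592 = −7.399.
For 3 Co^3+(aq) + Au(s) → 3 Co^2+(aq) + Au^3+(aq), the reaction quotient is Q = ([Co^2+(aq)]^3·[Au^3+(aq)]) / [Co^3+(aq)]^3.
Solving for the unknown gives log [Co^2+(aq)] = −3.692, so [Co^2+(aq)] ≈ 0.00020 M.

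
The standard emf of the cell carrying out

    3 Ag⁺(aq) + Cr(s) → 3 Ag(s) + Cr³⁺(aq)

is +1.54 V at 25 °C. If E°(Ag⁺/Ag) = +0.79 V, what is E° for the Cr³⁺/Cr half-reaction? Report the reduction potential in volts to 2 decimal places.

−0.75 V

In the reaction as written the Ag⁺/Ag couple is reduced (cathode) and Cr³⁺/Cr is oxidized (anode), so E°cell = E°(Ag⁺/Ag) − E°(Cr³⁺/Cr).
E°(Cr³⁺/Cr) = E°(cathode) − E°cell = +0.79 − (+1.54) = −0.75 V.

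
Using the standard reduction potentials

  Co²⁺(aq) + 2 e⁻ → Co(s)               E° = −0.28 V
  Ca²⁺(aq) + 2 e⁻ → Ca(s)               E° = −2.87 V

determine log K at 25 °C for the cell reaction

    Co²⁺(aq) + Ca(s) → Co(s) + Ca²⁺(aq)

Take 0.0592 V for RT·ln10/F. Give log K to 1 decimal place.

The Co²⁺/Co couple is reduced (cathode); E°cell = −0.28 − (−2.87) = +2.59 V with n = 2.
At equilibrium E = 0, so log K = nE°cell / 0.0592 = (2)(+2.59) / 0.0592 = 87.5.

log K = 87.5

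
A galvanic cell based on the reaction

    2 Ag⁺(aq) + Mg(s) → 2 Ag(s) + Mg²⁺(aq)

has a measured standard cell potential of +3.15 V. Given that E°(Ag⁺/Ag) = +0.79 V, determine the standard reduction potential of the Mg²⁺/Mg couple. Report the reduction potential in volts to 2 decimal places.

−2.36 V

In the reaction as written the Ag⁺/Ag couple is reduced (cathode) and Mg²⁺/Mg is oxidized (anode), so E°cell = E°(Ag⁺/Ag) − E°(Mg²⁺/Mg).
E°(Mg²⁺/Mg) = E°(cathode) − E°cell = +0.79 − (+3.15) = −2.36 V.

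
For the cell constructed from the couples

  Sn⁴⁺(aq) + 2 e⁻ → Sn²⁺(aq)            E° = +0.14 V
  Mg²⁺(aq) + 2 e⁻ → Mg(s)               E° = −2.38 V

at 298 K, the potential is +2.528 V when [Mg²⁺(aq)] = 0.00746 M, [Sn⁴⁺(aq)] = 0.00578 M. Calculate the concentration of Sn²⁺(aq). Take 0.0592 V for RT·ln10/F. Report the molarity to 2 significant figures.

The Sn⁴⁺/Sn²⁺ couple has the larger reduction potential, so it is the cathode: E°cell = +0.14 − (−2.38) = +2.52 V and n = 2.
Rearranging E = E° − (0.0592/n)·log Q gives log Q = 2(+2.52 − (+2.528))/0.0592 = −0.270.
For Sn⁴⁺(aq) + Mg(s) → Sn²⁺(aq) + Mg²⁺(aq), the reaction quotient is Q = ([Sn²⁺(aq)]·[Mg²⁺(aq)]) / [Sn⁴⁺(aq)].
Isolating [Sn²⁺(aq)] in Q = 10^{−0.270} yields log [Sn²⁺(aq)] = −0.381, i.e. 0.42 M.

0.42 M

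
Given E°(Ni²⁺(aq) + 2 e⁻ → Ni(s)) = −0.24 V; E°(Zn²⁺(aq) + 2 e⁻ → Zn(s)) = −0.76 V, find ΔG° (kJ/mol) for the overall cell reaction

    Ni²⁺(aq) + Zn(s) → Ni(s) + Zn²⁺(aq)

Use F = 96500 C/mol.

−100 kJ/mol

In the reaction as written Ni²⁺(aq) is reduced, so the Ni²⁺/Ni couple is the cathode and Zn²⁺/Zn is the anode.
E°cell = −0.24 − (−0.76) = +0.52 V; balancing electrons gives n = 2.
ΔG° = −nFE°cell = −(2)(96500)(+0.52) J/mol = −100 kJ/mol.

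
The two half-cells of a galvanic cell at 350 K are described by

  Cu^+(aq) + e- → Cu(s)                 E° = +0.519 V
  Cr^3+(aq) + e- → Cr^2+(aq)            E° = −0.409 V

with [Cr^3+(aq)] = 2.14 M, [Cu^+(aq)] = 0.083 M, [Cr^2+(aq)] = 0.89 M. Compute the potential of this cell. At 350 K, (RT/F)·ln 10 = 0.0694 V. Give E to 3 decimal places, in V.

+0.827 V

The Cu⁺/Cu couple has the more positive E°, so it is the cathode; Cr³⁺/Cr²⁺ is the anode.
The standard potential is +0.519 − (−0.409) = +0.928 V and the balanced reaction transfers n = 1 electron.
Balancing gives Cu^+(aq) + Cr^2+(aq) → Cu(s) + Cr^3+(aq); hence Q = [Cr^3+(aq)] / ([Cu^+(aq)]·[Cr^2+(aq)]) = 29 (log Q = 1.462).
By the Nernst equation, E = +0.928 − (0.0694/1)·(1.462) = +0.827 V.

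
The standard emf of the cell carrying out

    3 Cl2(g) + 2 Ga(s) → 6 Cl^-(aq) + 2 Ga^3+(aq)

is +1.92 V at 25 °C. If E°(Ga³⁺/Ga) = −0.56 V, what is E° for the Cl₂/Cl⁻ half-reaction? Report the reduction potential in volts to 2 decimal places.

+1.36 V

In the reaction as written the Cl₂/Cl⁻ couple is reduced (cathode) and Ga³⁺/Ga is oxidized (anode), so E°cell = E°(Cl₂/Cl⁻) − E°(Ga³⁺/Ga).
E°(Cl₂/Cl⁻) = E°cell + E°(anode) = +1.92 + (−0.56) = +1.36 V.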